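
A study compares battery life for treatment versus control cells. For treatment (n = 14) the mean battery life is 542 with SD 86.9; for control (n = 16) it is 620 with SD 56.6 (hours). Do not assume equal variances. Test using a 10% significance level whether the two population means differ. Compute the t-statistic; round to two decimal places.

-2.87

Let group 1 = treatment, group 2 = control. H0: μ_1 = μ_2; H1: μ_1 ≠ μ_2 (Welch's two-sample t-test, two-sided).
t = (x̄_1 − x̄_2)/√(s_1²/n_1 + s_2²/n_2) = (542 − 620)/√(86.9²/14 + 56.6²/16) = -2.87
Welch–Satterthwaite df ≈ 21.83
Two-sided p-value ≈ 0.009
Since p ≈ 0.009 < α = 0.1, reject H0; the evidence is statistically significant.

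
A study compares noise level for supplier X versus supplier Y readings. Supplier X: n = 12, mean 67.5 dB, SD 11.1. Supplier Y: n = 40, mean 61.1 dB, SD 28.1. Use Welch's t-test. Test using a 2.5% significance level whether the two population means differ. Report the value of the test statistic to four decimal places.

Let group 1 = supplier X, group 2 = supplier Y. H0: μ_1 = μ_2; H1: μ_1 ≠ μ_2 (Welch's two-sample t-test, two-sided).
t = (x̄_1 − x̄_2)/√(s_1²/n_1 + s_2²/n_2) = (67.5 − 61.1)/√(11.1²/12 + 28.1²/40) = 1.1683
Welch–Satterthwaite df ≈ 46.00
Two-sided p-value ≈ 0.249
Since p ≈ 0.249 > α = 0.025, fail to reject H0; the evidence is not statistically significant.

1.1683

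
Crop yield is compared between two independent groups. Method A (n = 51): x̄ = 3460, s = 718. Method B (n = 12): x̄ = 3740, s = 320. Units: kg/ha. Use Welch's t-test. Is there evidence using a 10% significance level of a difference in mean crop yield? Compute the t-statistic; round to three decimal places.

-2.051

Let group 1 = method A, group 2 = method B. H0: μ_1 = μ_2; H1: μ_1 ≠ μ_2 (Welch's two-sample t-test, two-sided).
t = (x̄_1 − x̄_2)/√(s_1²/n_1 + s_2²/n_2) = (3460 − 3740)/√(718²/51 + 320²/12) = -2.051
Welch–Satterthwaite df ≈ 40.11
Two-sided p-value ≈ 0.0469
Since p ≈ 0.0469 < α = 0.1, reject H0; the evidence is statistically significant.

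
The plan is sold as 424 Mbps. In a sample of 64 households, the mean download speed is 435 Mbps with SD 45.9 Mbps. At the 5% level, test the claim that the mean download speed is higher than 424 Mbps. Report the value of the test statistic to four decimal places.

H0: μ = 424; H1: μ > 424 (one-sample t-test, right-tailed).
t = (x̄ − μ₀)/(s/√n) = (435 − 424)/(45.9/√64) = 1.9172
df = n − 1 = 63
p-value = P(T ≥ 1.9172) ≈ 0.030
Since p ≈ 0.030 < α = 0.05, reject H0; the evidence is statistically significant.

1.9172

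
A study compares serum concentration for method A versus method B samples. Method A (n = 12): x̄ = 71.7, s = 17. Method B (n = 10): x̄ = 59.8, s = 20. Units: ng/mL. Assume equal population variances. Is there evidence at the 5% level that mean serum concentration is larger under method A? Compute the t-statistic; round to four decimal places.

1.5096

Let group 1 = method A, group 2 = method B. H0: μ_1 = μ_2; H1: μ_1 > μ_2 (two-sample pooled-variance t-test, right-tailed).
s_p² = [(12−1)·17² + (10−1)·20²]/(12+10−2) = 338.95
t = (71.7 − 59.8)/√[338.95·(1/12 + 1/10)] = 1.5096
df = n₁ + n₂ − 2 = 20
p-value = P(T ≥ 1.5096) ≈ 0.073
Since p ≈ 0.073 > α = 0.05, fail to reject H0; the evidence is not statistically significant.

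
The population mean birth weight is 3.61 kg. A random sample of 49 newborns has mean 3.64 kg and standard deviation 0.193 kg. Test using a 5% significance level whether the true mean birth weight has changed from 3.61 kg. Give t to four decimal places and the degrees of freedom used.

H0: μ = 3.61; H1: μ ≠ 3.61 (one-sample t-test, two-sided).
t = (x̄ − μ₀)/(s/√n) = (3.64 − 3.61)/(0.193/√49) = 1.0881
df = n − 1 = 48
Two-sided p-value ≈ 0.2820
Since p ≈ 0.2820 > α = 0.05, fail to reject H0; the data do not provide sufficient evidence against H0.

t = 1.0881, df = 48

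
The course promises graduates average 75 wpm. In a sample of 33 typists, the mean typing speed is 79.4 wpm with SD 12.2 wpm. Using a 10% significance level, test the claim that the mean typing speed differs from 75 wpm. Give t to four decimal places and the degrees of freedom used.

H0: μ = 75; H1: μ ≠ 75 (one-sample t-test, two-sided).
t = (x̄ − μ₀)/(s/√n) = (79.4 − 75)/(12.2/√33) = 2.0718
df = n − 1 = 32
Two-sided p-value ≈ 0.0464
Since p ≈ 0.0464 < α = 0.1, reject H0; the data support H1.

t = 2.0718, df = 32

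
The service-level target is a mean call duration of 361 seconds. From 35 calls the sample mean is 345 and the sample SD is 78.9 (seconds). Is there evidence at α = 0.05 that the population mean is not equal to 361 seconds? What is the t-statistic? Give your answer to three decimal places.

H0: μ = 361; H1: μ ≠ 361 (one-sample t-test, two-sided).
t = (x̄ − μ₀)/(s/√n) = (345 − 361)/(78.9/√35) = -1.200
df = n − 1 = 34
Two-sided p-value ≈ 0.239
Since p ≈ 0.239 > α = 0.05, fail to reject H0; the evidence is not statistically significant.

-1.200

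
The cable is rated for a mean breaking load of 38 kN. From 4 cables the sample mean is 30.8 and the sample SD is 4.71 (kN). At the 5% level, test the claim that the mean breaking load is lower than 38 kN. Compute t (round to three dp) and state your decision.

H0: μ = 38; H1: μ < 38 (one-sample t-test, left-tailed).
t = (x̄ − μ₀)/(s/√n) = (30.8 − 38)/(4.71/√4) = -3.057
df = n − 1 = 3
p-value = P(T ≤ -3.057) ≈ 0.028
Since p ≈ 0.028 < α = 0.05, reject H0; the data support H1.

t = -3.057; reject H0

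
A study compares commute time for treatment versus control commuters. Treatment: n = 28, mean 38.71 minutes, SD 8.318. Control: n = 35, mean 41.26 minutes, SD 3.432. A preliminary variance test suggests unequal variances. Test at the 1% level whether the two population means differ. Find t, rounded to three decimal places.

Let group 1 = treatment, group 2 = control. H0: μ_1 = μ_2; H1: μ_1 ≠ μ_2 (Welch's two-sample t-test, two-sided).
t = (x̄_1 − x̄_2)/√(s_1²/n_1 + s_2²/n_2) = (38.71 − 41.26)/√(8.318²/28 + 3.432²/35) = -1.522
Welch–Satterthwaite df ≈ 34.35
Two-sided p-value ≈ 0.1372
Since p ≈ 0.1372 > α = 0.01, fail to reject H0; the evidence is not statistically significant.

-1.522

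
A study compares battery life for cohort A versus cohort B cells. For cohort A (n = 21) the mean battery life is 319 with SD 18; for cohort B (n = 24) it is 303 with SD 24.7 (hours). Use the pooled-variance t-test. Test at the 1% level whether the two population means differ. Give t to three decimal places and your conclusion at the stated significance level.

Let group 1 = cohort A, group 2 = cohort B. H0: μ_1 = μ_2; H1: μ_1 ≠ μ_2 (two-sample pooled-variance t-test, two-sided).
s_p² = [(21−1)·18² + (24−1)·24.7²]/(21+24−2) = 477.025
t = (319 − 303)/√[477.025·(1/21 + 1/24)] = 2.452
df = n₁ + n₂ − 2 = 43
Two-sided p-value ≈ 0.0184
Since p ≈ 0.0184 > α = 0.01, fail to reject H0; the evidence is not statistically significant.

t = 2.452; fail to reject H0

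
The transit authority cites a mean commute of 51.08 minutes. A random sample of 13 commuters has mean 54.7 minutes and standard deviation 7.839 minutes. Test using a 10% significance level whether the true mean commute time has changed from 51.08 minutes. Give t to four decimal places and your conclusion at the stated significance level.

H0: μ = 51.08; H1: μ ≠ 51.08 (one-sample t-test, two-sided).
t = (x̄ − μ₀)/(s/√n) = (54.7 − 51.08)/(7.839/√13) = 1.6650
df = n − 1 = 12
Two-sided p-value ≈ 0.1218
Since p ≈ 0.1218 > α = 0.1, fail to reject H0; the data do not provide sufficient evidence against H0.

t = 1.6650; fail to reject H0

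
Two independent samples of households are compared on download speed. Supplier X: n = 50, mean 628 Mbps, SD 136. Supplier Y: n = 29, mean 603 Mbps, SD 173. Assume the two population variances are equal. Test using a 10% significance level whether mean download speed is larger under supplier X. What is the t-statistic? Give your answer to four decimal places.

0.7116

Let group 1 = supplier X, group 2 = supplier Y. H0: μ_1 = μ_2; H1: μ_1 > μ_2 (two-sample pooled-variance t-test, right-tailed).
s_p² = [(50−1)·136² + (29−1)·173²]/(50+29−2) = 22653.5
t = (628 − 603)/√[22653.5·(1/50 + 1/29)] = 0.7116
df = n₁ + n₂ − 2 = 77
p-value = P(T ≥ 0.7116) ≈ 0.2394
Since p ≈ 0.2394 > α = 0.1, fail to reject H0; the evidence is not statistically significant.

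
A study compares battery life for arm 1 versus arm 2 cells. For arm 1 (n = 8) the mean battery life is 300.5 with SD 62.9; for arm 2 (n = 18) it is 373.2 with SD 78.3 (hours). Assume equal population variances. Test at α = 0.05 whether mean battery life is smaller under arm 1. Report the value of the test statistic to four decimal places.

Let group 1 = arm 1, group 2 = arm 2. H0: μ_1 = μ_2; H1: μ_1 < μ_2 (two-sample pooled-variance t-test, left-tailed).
s_p² = [(8−1)·62.9² + (18−1)·78.3²]/(8+18−2) = 5496.67
t = (300.5 − 373.2)/√[5496.67·(1/8 + 1/18)] = -2.3077
df = n₁ + n₂ − 2 = 24
p-value = P(T ≤ -2.3077) ≈ 0.0150
Since p ≈ 0.0150 < α = 0.05, reject H0; the evidence is statistically significant.

-2.3077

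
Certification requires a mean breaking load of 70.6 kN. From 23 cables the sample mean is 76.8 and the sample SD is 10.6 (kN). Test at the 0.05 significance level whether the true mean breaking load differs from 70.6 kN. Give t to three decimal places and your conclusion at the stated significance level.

t = 2.805; reject H0

H0: μ = 70.6; H1: μ ≠ 70.6 (one-sample t-test, two-sided).
t = (x̄ − μ₀)/(s/√n) = (76.8 − 70.6)/(10.6/√23) = 2.805
df = n − 1 = 22
Two-sided p-value ≈ 0.010
Since p ≈ 0.010 < α = 0.05, reject H0; the data support H1.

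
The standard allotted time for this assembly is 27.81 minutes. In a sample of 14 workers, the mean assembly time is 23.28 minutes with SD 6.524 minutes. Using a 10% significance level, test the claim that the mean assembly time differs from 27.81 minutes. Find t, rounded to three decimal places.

H0: μ = 27.81; H1: μ ≠ 27.81 (one-sample t-test, two-sided).
t = (x̄ − μ₀)/(s/√n) = (23.28 − 27.81)/(6.524/√14) = -2.598
df = n − 1 = 13
Two-sided p-value ≈ 0.022
Since p ≈ 0.022 < α = 0.1, reject H0; the evidence is statistically significant.

-2.598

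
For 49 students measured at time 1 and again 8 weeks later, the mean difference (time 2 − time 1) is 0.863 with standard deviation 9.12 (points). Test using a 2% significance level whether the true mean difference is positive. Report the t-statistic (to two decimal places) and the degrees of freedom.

t = 0.66, df = 48

H0: μ_d = 0; H1: μ_d > 0 (paired t-test on the differences, right-tailed).
t = d̄/(s_d/√n) = 0.863/(9.12/√49) = 0.66
df = n − 1 = 48
p-value = P(T ≥ 0.66) ≈ 0.2554
Since p ≈ 0.2554 > α = 0.02, fail to reject H0; the evidence is not statistically significant.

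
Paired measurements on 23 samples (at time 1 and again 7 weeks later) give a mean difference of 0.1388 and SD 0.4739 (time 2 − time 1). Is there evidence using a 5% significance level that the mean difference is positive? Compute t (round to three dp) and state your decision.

H0: μ_d = 0; H1: μ_d > 0 (paired t-test on the differences, right-tailed).
t = d̄/(s_d/√n) = 0.1388/(0.4739/√23) = 1.405
df = n − 1 = 22
p-value = P(T ≥ 1.405) ≈ 0.0870
Since p ≈ 0.0870 > α = 0.05, fail to reject H0; the evidence is not statistically significant.

t = 1.405; fail to reject H0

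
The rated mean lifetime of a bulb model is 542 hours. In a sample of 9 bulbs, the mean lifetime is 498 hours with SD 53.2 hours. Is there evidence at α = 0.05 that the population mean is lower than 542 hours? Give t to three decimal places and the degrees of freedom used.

t = -2.481, df = 8

H0: μ = 542; H1: μ < 542 (one-sample t-test, left-tailed).
t = (x̄ − μ₀)/(s/√n) = (498 − 542)/(53.2/√9) = -2.481
df = n − 1 = 8
p-value = P(T ≤ -2.481) ≈ 0.019
Since p ≈ 0.019 < α = 0.05, reject H0; the evidence is statistically significant.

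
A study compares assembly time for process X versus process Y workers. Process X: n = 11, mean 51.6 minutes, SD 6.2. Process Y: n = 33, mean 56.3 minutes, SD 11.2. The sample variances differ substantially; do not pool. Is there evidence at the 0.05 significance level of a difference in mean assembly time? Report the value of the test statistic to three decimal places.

Let group 1 = process X, group 2 = process Y. H0: μ_1 = μ_2; H1: μ_1 ≠ μ_2 (Welch's two-sample t-test, two-sided).
t = (x̄_1 − x̄_2)/√(s_1²/n_1 + s_2²/n_2) = (51.6 − 56.3)/√(6.2²/11 + 11.2²/33) = -1.740
Welch–Satterthwaite df ≈ 31.82
Two-sided p-value ≈ 0.0915
Since p ≈ 0.0915 > α = 0.05, fail to reject H0; the data do not provide sufficient evidence against H0.

-1.740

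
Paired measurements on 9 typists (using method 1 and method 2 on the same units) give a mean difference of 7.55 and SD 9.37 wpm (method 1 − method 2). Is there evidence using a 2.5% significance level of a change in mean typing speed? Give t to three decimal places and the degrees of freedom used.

H0: μ_d = 0; H1: μ_d ≠ 0 (paired t-test on the differences, two-sided).
t = d̄/(s_d/√n) = 7.55/(9.37/√9) = 2.417
df = n − 1 = 8
Two-sided p-value ≈ 0.0420
Since p ≈ 0.0420 > α = 0.025, fail to reject H0; the data do not provide sufficient evidence against H0.

t = 2.417, df = 8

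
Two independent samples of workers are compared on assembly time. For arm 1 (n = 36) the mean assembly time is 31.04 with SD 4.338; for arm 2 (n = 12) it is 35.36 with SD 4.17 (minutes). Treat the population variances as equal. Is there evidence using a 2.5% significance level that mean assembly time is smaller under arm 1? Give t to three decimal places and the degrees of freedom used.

Let group 1 = arm 1, group 2 = arm 2. H0: μ_1 = μ_2; H1: μ_1 < μ_2 (two-sample pooled-variance t-test, left-tailed).
s_p² = [(36−1)·4.338² + (12−1)·4.17²]/(36+12−2) = 18.4764
t = (31.04 − 35.36)/√[18.4764·(1/36 + 1/12)] = -3.015
df = n₁ + n₂ − 2 = 46
p-value = P(T ≤ -3.015) ≈ 0.002
Since p ≈ 0.002 < α = 0.025, reject H0; the data support H1.

t = -3.015, df = 46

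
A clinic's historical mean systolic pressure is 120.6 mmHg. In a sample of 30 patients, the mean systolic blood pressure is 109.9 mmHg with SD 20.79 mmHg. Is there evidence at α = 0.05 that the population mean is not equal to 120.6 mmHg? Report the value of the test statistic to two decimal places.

H0: μ = 120.6; H1: μ ≠ 120.6 (one-sample t-test, two-sided).
t = (x̄ − μ₀)/(s/√n) = (109.9 − 120.6)/(20.79/√30) = -2.82
df = n − 1 = 29
Two-sided p-value ≈ 0.009
Since p ≈ 0.009 < α = 0.05, reject H0; the evidence is statistically significant.

-2.82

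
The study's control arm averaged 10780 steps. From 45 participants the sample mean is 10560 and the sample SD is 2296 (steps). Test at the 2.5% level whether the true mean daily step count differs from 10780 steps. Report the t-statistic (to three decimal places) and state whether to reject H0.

H0: μ = 10780; H1: μ ≠ 10780 (one-sample t-test, two-sided).
t = (x̄ − μ₀)/(s/√n) = (10560 − 10780)/(2296/√45) = -0.643
df = n − 1 = 44
Two-sided p-value ≈ 0.5237
Since p ≈ 0.5237 > α = 0.025, fail to reject H0; the evidence is not statistically significant.

t = -0.643; fail to reject H0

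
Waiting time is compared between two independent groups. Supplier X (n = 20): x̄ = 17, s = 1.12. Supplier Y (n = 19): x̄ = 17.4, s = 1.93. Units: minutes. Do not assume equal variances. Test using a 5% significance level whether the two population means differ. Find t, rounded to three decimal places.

-0.786

Let group 1 = supplier X, group 2 = supplier Y. H0: μ_1 = μ_2; H1: μ_1 ≠ μ_2 (Welch's two-sample t-test, two-sided).
t = (x̄_1 − x̄_2)/√(s_1²/n_1 + s_2²/n_2) = (17 − 17.4)/√(1.12²/20 + 1.93²/19) = -0.786
Welch–Satterthwaite df ≈ 28.59
Two-sided p-value ≈ 0.4381
Since p ≈ 0.4381 > α = 0.05, fail to reject H0; the evidence is not statistically significant.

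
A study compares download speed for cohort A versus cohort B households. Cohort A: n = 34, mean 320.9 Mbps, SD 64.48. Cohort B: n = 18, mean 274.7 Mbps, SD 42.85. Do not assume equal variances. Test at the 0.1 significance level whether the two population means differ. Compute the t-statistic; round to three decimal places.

Let group 1 = cohort A, group 2 = cohort B. H0: μ_1 = μ_2; H1: μ_1 ≠ μ_2 (Welch's two-sample t-test, two-sided).
t = (x̄_1 − x̄_2)/√(s_1²/n_1 + s_2²/n_2) = (320.9 − 274.7)/√(64.48²/34 + 42.85²/18) = 3.085
Welch–Satterthwaite df ≈ 47.23
Two-sided p-value ≈ 0.0034
Since p ≈ 0.0034 < α = 0.1, reject H0; the evidence is statistically significant.

3.085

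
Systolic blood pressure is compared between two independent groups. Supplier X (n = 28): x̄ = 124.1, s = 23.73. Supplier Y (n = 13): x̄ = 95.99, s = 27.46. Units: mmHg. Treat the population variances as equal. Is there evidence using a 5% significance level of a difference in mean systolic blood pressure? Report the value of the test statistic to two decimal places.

3.36

Let group 1 = supplier X, group 2 = supplier Y. H0: μ_1 = μ_2; H1: μ_1 ≠ μ_2 (two-sample pooled-variance t-test, two-sided).
s_p² = [(28−1)·23.73² + (13−1)·27.46²]/(28+13−2) = 621.863
t = (124.1 − 95.99)/√[621.863·(1/28 + 1/13)] = 3.36
df = n₁ + n₂ − 2 = 39
Two-sided p-value ≈ 0.002
Since p ≈ 0.002 < α = 0.05, reject H0; the data support H1.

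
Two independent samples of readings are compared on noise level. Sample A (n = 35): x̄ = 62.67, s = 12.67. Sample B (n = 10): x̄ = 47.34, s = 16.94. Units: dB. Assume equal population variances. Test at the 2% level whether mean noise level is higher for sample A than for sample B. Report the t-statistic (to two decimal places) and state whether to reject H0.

Let group 1 = sample A, group 2 = sample B. H0: μ_1 = μ_2; H1: μ_1 > μ_2 (two-sample pooled-variance t-test, right-tailed).
s_p² = [(35−1)·12.67² + (10−1)·16.94²]/(35+10−2) = 186.992
t = (62.67 − 47.34)/√[186.992·(1/35 + 1/10)] = 3.13
df = n₁ + n₂ − 2 = 43
p-value = P(T ≥ 3.13) ≈ 0.002
Since p ≈ 0.002 < α = 0.02, reject H0; the data support H1.

t = 3.13; reject H0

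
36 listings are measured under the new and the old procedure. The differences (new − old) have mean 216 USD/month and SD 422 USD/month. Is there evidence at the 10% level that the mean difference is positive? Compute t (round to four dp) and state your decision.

t = 3.0711; reject H0

H0: μ_d = 0; H1: μ_d > 0 (paired t-test on the differences, right-tailed).
t = d̄/(s_d/√n) = 216/(422/√36) = 3.0711
df = n − 1 = 35
p-value = P(T ≥ 3.0711) ≈ 0.002
Since p ≈ 0.002 < α = 0.1, reject H0; the data support H1.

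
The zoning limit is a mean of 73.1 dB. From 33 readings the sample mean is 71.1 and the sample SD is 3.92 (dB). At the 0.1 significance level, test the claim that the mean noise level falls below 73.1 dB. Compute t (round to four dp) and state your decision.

H0: μ = 73.1; H1: μ < 73.1 (one-sample t-test, left-tailed).
t = (x̄ − μ₀)/(s/√n) = (71.1 − 73.1)/(3.92/√33) = -2.9309
df = n − 1 = 32
p-value = P(T ≤ -2.9309) ≈ 0.0031
Since p ≈ 0.0031 < α = 0.1, reject H0; the evidence is statistically significant.

t = -2.9309; reject H0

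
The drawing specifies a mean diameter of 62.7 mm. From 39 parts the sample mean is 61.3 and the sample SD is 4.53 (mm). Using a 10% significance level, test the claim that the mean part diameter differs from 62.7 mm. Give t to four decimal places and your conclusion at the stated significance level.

H0: μ = 62.7; H1: μ ≠ 62.7 (one-sample t-test, two-sided).
t = (x̄ − μ₀)/(s/√n) = (61.3 − 62.7)/(4.53/√39) = -1.9300
df = n − 1 = 38
Two-sided p-value ≈ 0.061
Since p ≈ 0.061 < α = 0.1, reject H0; the evidence is statistically significant.

t = -1.9300; reject H0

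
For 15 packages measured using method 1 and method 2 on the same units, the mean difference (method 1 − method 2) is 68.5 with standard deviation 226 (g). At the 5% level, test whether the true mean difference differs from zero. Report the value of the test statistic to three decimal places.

1.174

H0: μ_d = 0; H1: μ_d ≠ 0 (paired t-test on the differences, two-sided).
t = d̄/(s_d/√n) = 68.5/(226/√15) = 1.174
df = n − 1 = 14
Two-sided p-value ≈ 0.2600
Since p ≈ 0.2600 > α = 0.05, fail to reject H0; the data do not provide sufficient evidence against H0.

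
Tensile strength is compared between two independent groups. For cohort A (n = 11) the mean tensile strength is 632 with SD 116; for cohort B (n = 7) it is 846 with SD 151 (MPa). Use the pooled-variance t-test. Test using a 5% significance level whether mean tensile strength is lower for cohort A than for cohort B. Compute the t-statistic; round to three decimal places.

-3.399

Let group 1 = cohort A, group 2 = cohort B. H0: μ_1 = μ_2; H1: μ_1 < μ_2 (two-sample pooled-variance t-test, left-tailed).
s_p² = [(11−1)·116² + (7−1)·151²]/(11+7−2) = 16960.4
t = (632 − 846)/√[16960.4·(1/11 + 1/7)] = -3.399
df = n₁ + n₂ − 2 = 16
p-value = P(T ≤ -3.399) ≈ 0.002
Since p ≈ 0.002 < α = 0.05, reject H0; the evidence is statistically significant.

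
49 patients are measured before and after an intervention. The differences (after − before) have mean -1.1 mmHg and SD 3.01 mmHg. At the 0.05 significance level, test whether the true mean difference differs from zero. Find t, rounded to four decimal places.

-2.5581

H0: μ_d = 0; H1: μ_d ≠ 0 (paired t-test on the differences, two-sided).
t = d̄/(s_d/√n) = -1.1/(3.01/√49) = -2.5581
df = n − 1 = 48
Two-sided p-value ≈ 0.0137
Since p ≈ 0.0137 < α = 0.05, reject H0; the evidence is statistically significant.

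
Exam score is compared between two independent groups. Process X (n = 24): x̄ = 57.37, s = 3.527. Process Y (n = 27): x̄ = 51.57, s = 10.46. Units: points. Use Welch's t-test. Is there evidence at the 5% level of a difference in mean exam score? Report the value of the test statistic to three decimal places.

2.713

Let group 1 = process X, group 2 = process Y. H0: μ_1 = μ_2; H1: μ_1 ≠ μ_2 (Welch's two-sample t-test, two-sided).
t = (x̄_1 − x̄_2)/√(s_1²/n_1 + s_2²/n_2) = (57.37 − 51.57)/√(3.527²/24 + 10.46²/27) = 2.713
Welch–Satterthwaite df ≈ 32.48
Two-sided p-value ≈ 0.011
Since p ≈ 0.011 < α = 0.05, reject H0; the evidence is statistically significant.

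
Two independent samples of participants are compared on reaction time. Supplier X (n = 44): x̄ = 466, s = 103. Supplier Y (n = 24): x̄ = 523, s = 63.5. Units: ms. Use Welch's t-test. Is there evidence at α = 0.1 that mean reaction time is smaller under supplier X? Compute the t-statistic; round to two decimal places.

-2.82

Let group 1 = supplier X, group 2 = supplier Y. H0: μ_1 = μ_2; H1: μ_1 < μ_2 (Welch's two-sample t-test, left-tailed).
t = (x̄_1 − x̄_2)/√(s_1²/n_1 + s_2²/n_2) = (466 − 523)/√(103²/44 + 63.5²/24) = -2.82
Welch–Satterthwaite df ≈ 64.90
p-value = P(T ≤ -2.82) ≈ 0.0032
Since p ≈ 0.0032 < α = 0.1, reject H0; the evidence is statistically significant.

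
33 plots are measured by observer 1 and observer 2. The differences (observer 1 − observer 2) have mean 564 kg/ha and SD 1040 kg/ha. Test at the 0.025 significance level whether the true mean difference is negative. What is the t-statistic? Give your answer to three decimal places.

H0: μ_d = 0; H1: μ_d < 0 (paired t-test on the differences, left-tailed).
t = d̄/(s_d/√n) = 564/(1040/√33) = 3.115
df = n − 1 = 32
p-value = P(T ≤ 3.115) ≈ 0.998
Since p ≈ 0.998 > α = 0.025, fail to reject H0; the data do not provide sufficient evidence against H0.

3.115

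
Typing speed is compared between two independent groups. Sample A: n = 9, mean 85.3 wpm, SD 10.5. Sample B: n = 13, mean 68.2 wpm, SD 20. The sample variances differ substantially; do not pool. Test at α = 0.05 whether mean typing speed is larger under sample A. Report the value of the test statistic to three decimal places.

2.607

Let group 1 = sample A, group 2 = sample B. H0: μ_1 = μ_2; H1: μ_1 > μ_2 (Welch's two-sample t-test, right-tailed).
t = (x̄_1 − x̄_2)/√(s_1²/n_1 + s_2²/n_2) = (85.3 − 68.2)/√(10.5²/9 + 20²/13) = 2.607
Welch–Satterthwaite df ≈ 18.95
p-value = P(T ≥ 2.607) ≈ 0.0087
Since p ≈ 0.0087 < α = 0.05, reject H0; the evidence is statistically significant.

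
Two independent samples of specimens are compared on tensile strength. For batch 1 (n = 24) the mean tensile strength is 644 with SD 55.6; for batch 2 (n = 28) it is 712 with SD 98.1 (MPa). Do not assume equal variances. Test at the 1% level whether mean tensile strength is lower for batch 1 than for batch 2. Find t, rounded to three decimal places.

-3.128

Let group 1 = batch 1, group 2 = batch 2. H0: μ_1 = μ_2; H1: μ_1 < μ_2 (Welch's two-sample t-test, left-tailed).
t = (x̄_1 − x̄_2)/√(s_1²/n_1 + s_2²/n_2) = (644 − 712)/√(55.6²/24 + 98.1²/28) = -3.128
Welch–Satterthwaite df ≈ 43.81
p-value = P(T ≤ -3.128) ≈ 0.0016
Since p ≈ 0.0016 < α = 0.01, reject H0; the evidence is statistically significant.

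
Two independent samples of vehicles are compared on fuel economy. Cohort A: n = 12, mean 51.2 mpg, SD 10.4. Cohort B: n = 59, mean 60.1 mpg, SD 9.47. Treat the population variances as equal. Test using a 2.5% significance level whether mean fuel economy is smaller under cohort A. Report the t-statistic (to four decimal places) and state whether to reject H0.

t = -2.9202; reject H0

Let group 1 = cohort A, group 2 = cohort B. H0: μ_1 = μ_2; H1: μ_1 < μ_2 (two-sample pooled-variance t-test, left-tailed).
s_p² = [(12−1)·10.4² + (59−1)·9.47²]/(12+59−2) = 92.6268
t = (51.2 − 60.1)/√[92.6268·(1/12 + 1/59)] = -2.9202
df = n₁ + n₂ − 2 = 69
p-value = P(T ≤ -2.9202) ≈ 0.0024
Since p ≈ 0.0024 < α = 0.025, reject H0; the data support H1.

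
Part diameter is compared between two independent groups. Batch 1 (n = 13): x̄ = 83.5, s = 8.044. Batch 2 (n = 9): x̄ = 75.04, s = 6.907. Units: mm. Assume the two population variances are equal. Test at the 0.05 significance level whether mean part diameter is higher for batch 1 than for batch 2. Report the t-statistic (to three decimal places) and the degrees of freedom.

Let group 1 = batch 1, group 2 = batch 2. H0: μ_1 = μ_2; H1: μ_1 > μ_2 (two-sample pooled-variance t-test, right-tailed).
s_p² = [(13−1)·8.044² + (9−1)·6.907²]/(13+9−2) = 57.9062
t = (83.5 − 75.04)/√[57.9062·(1/13 + 1/9)] = 2.564
df = n₁ + n₂ − 2 = 20
p-value = P(T ≥ 2.564) ≈ 0.0093
Since p ≈ 0.0093 < α = 0.05, reject H0; the data support H1.

t = 2.564, df = 20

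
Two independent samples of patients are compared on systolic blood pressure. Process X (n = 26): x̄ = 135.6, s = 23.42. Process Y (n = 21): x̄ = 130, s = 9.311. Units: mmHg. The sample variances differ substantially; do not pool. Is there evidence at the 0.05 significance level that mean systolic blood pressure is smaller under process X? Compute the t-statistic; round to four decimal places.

1.1150

Let group 1 = process X, group 2 = process Y. H0: μ_1 = μ_2; H1: μ_1 < μ_2 (Welch's two-sample t-test, left-tailed).
t = (x̄_1 − x̄_2)/√(s_1²/n_1 + s_2²/n_2) = (135.6 − 130)/√(23.42²/26 + 9.311²/21) = 1.1150
Welch–Satterthwaite df ≈ 34.11
p-value = P(T ≤ 1.1150) ≈ 0.864
Since p ≈ 0.864 > α = 0.05, fail to reject H0; the evidence is not statistically significant.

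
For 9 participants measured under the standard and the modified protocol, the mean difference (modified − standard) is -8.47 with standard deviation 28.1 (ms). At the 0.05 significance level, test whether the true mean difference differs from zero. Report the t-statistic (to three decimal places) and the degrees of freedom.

H0: μ_d = 0; H1: μ_d ≠ 0 (paired t-test on the differences, two-sided).
t = d̄/(s_d/√n) = -8.47/(28.1/√9) = -0.904
df = n − 1 = 8
Two-sided p-value ≈ 0.392
Since p ≈ 0.392 > α = 0.05, fail to reject H0; the evidence is not statistically significant.

t = -0.904, df = 8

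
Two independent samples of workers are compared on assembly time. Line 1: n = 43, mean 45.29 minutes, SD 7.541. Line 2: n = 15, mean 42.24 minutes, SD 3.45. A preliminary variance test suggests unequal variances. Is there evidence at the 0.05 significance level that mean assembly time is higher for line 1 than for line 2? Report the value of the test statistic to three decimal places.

Let group 1 = line 1, group 2 = line 2. H0: μ_1 = μ_2; H1: μ_1 > μ_2 (Welch's two-sample t-test, right-tailed).
t = (x̄_1 − x̄_2)/√(s_1²/n_1 + s_2²/n_2) = (45.29 − 42.24)/√(7.541²/43 + 3.45²/15) = 2.097
Welch–Satterthwaite df ≈ 51.69
p-value = P(T ≥ 2.097) ≈ 0.0205
Since p ≈ 0.0205 < α = 0.05, reject H0; the evidence is statistically significant.

2.097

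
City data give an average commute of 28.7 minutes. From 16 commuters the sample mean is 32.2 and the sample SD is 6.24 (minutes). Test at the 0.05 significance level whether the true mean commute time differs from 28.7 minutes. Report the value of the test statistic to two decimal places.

2.24

H0: μ = 28.7; H1: μ ≠ 28.7 (one-sample t-test, two-sided).
t = (x̄ − μ₀)/(s/√n) = (32.2 − 28.7)/(6.24/√16) = 2.24
df = n − 1 = 15
Two-sided p-value ≈ 0.040
Since p ≈ 0.040 < α = 0.05, reject H0; the data support H1.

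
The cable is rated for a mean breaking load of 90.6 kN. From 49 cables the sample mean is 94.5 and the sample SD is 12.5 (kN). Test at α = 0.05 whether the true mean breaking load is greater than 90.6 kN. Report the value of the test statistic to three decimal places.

H0: μ = 90.6; H1: μ > 90.6 (one-sample t-test, right-tailed).
t = (x̄ − μ₀)/(s/√n) = (94.5 − 90.6)/(12.5/√49) = 2.184
df = n − 1 = 48
p-value = P(T ≥ 2.184) ≈ 0.0169
Since p ≈ 0.0169 < α = 0.05, reject H0; the evidence is statistically significant.

2.184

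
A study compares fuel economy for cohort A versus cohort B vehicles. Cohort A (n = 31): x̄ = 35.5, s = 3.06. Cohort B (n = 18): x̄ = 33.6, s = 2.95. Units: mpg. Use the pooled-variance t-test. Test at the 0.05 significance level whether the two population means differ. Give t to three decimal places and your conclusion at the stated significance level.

Let group 1 = cohort A, group 2 = cohort B. H0: μ_1 = μ_2; H1: μ_1 ≠ μ_2 (two-sample pooled-variance t-test, two-sided).
s_p² = [(31−1)·3.06² + (18−1)·2.95²]/(31+18−2) = 9.12448
t = (35.5 − 33.6)/√[9.12448·(1/31 + 1/18)] = 2.123
df = n₁ + n₂ − 2 = 47
Two-sided p-value ≈ 0.039
Since p ≈ 0.039 < α = 0.05, reject H0; the data support H1.

t = 2.123; reject H0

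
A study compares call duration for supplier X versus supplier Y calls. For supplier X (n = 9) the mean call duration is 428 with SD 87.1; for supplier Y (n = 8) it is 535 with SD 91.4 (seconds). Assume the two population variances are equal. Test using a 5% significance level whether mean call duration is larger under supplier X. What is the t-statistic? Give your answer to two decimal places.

-2.47

Let group 1 = supplier X, group 2 = supplier Y. H0: μ_1 = μ_2; H1: μ_1 > μ_2 (two-sample pooled-variance t-test, right-tailed).
s_p² = [(9−1)·87.1² + (8−1)·91.4²]/(9+8−2) = 7944.6
t = (428 − 535)/√[7944.6·(1/9 + 1/8)] = -2.47
df = n₁ + n₂ − 2 = 15
p-value = P(T ≥ -2.47) ≈ 0.9870
Since p ≈ 0.9870 > α = 0.05, fail to reject H0; the evidence is not statistically significant.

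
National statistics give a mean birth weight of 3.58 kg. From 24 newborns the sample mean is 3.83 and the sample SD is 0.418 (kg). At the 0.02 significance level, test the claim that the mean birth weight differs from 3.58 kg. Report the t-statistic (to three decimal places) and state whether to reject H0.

t = 2.930; reject H0

H0: μ = 3.58; H1: μ ≠ 3.58 (one-sample t-test, two-sided).
t = (x̄ − μ₀)/(s/√n) = (3.83 − 3.58)/(0.418/√24) = 2.930
df = n − 1 = 23
Two-sided p-value ≈ 0.008
Since p ≈ 0.008 < α = 0.02, reject H0; the evidence is statistically significant.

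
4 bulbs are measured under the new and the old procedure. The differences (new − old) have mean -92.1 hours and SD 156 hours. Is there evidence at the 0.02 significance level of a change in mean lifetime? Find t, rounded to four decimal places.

-1.1808

H0: μ_d = 0; H1: μ_d ≠ 0 (paired t-test on the differences, two-sided).
t = d̄/(s_d/√n) = -92.1/(156/√4) = -1.1808
df = n − 1 = 3
Two-sided p-value ≈ 0.3228
Since p ≈ 0.3228 > α = 0.02, fail to reject H0; the data do not provide sufficient evidence against H0.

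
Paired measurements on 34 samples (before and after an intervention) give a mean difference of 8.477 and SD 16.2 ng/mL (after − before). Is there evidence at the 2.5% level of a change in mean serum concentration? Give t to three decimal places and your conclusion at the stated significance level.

t = 3.051; reject H0

H0: μ_d = 0; H1: μ_d ≠ 0 (paired t-test on the differences, two-sided).
t = d̄/(s_d/√n) = 8.477/(16.2/√34) = 3.051
df = n − 1 = 33
Two-sided p-value ≈ 0.0045
Since p ≈ 0.0045 < α = 0.025, reject H0; the data support H1.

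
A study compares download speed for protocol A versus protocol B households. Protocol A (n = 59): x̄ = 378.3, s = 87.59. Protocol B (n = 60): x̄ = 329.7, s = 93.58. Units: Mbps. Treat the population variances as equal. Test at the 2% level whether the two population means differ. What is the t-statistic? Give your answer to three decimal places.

2.924

Let group 1 = protocol A, group 2 = protocol B. H0: μ_1 = μ_2; H1: μ_1 ≠ μ_2 (two-sample pooled-variance t-test, two-sided).
s_p² = [(59−1)·87.59² + (60−1)·93.58²]/(59+60−2) = 8219.25
t = (378.3 − 329.7)/√[8219.25·(1/59 + 1/60)] = 2.924
df = n₁ + n₂ − 2 = 117
Two-sided p-value ≈ 0.004
Since p ≈ 0.004 < α = 0.02, reject H0; the evidence is statistically significant.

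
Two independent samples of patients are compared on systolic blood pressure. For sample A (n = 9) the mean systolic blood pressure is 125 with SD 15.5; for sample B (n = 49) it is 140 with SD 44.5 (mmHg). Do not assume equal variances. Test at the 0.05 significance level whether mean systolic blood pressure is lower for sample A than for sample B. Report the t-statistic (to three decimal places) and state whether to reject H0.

t = -1.831; reject H0

Let group 1 = sample A, group 2 = sample B. H0: μ_1 = μ_2; H1: μ_1 < μ_2 (Welch's two-sample t-test, left-tailed).
t = (x̄_1 − x̄_2)/√(s_1²/n_1 + s_2²/n_2) = (125 − 140)/√(15.5²/9 + 44.5²/49) = -1.831
Welch–Satterthwaite df ≈ 36.58
p-value = P(T ≤ -1.831) ≈ 0.0376
Since p ≈ 0.0376 < α = 0.05, reject H0; the data support H1.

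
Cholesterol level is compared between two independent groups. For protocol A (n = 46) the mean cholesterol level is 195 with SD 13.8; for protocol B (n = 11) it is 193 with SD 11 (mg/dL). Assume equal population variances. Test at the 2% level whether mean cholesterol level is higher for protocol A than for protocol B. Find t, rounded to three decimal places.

0.447

Let group 1 = protocol A, group 2 = protocol B. H0: μ_1 = μ_2; H1: μ_1 > μ_2 (two-sample pooled-variance t-test, right-tailed).
s_p² = [(46−1)·13.8² + (11−1)·11²]/(46+11−2) = 177.815
t = (195 − 193)/√[177.815·(1/46 + 1/11)] = 0.447
df = n₁ + n₂ − 2 = 55
p-value = P(T ≥ 0.447) ≈ 0.328
Since p ≈ 0.328 > α = 0.02, fail to reject H0; the data do not provide sufficient evidence against H0.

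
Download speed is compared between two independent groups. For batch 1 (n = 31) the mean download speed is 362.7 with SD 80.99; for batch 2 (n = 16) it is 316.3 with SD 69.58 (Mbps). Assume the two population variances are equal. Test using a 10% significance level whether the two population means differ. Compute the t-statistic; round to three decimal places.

1.948

Let group 1 = batch 1, group 2 = batch 2. H0: μ_1 = μ_2; H1: μ_1 ≠ μ_2 (two-sample pooled-variance t-test, two-sided).
s_p² = [(31−1)·80.99² + (16−1)·69.58²]/(31+16−2) = 5986.71
t = (362.7 − 316.3)/√[5986.71·(1/31 + 1/16)] = 1.948
df = n₁ + n₂ − 2 = 45
Two-sided p-value ≈ 0.058
Since p ≈ 0.058 < α = 0.1, reject H0; the data support H1.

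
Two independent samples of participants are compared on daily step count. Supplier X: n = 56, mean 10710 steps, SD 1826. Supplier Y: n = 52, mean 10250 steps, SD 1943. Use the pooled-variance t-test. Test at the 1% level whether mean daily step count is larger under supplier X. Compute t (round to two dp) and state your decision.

t = 1.27; fail to reject H0

Let group 1 = supplier X, group 2 = supplier Y. H0: μ_1 = μ_2; H1: μ_1 > μ_2 (two-sample pooled-variance t-test, right-tailed).
s_p² = [(56−1)·1826² + (52−1)·1943²]/(56+52−2) = 3546440
t = (10710 − 10250)/√[3546440·(1/56 + 1/52)] = 1.27
df = n₁ + n₂ − 2 = 106
p-value = P(T ≥ 1.27) ≈ 0.104
Since p ≈ 0.104 > α = 0.01, fail to reject H0; the evidence is not statistically significant.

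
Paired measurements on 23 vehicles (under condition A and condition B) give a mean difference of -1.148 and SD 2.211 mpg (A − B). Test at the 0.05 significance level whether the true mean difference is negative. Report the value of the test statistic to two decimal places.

-2.49

H0: μ_d = 0; H1: μ_d < 0 (paired t-test on the differences, left-tailed).
t = d̄/(s_d/√n) = -1.148/(2.211/√23) = -2.49
df = n − 1 = 22
p-value = P(T ≤ -2.49) ≈ 0.010
Since p ≈ 0.010 < α = 0.05, reject H0; the data support H1.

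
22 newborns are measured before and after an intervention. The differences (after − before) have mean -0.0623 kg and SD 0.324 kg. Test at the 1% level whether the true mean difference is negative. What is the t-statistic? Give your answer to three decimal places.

-0.902

H0: μ_d = 0; H1: μ_d < 0 (paired t-test on the differences, left-tailed).
t = d̄/(s_d/√n) = -0.0623/(0.324/√22) = -0.902
df = n − 1 = 21
p-value = P(T ≤ -0.902) ≈ 0.189
Since p ≈ 0.189 > α = 0.01, fail to reject H0; the evidence is not statistically significant.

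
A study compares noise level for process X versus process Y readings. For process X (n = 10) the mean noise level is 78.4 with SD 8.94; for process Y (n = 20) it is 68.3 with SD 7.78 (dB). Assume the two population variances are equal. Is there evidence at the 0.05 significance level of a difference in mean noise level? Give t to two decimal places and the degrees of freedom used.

t = 3.19, df = 28

Let group 1 = process X, group 2 = process Y. H0: μ_1 = μ_2; H1: μ_1 ≠ μ_2 (two-sample pooled-variance t-test, two-sided).
s_p² = [(10−1)·8.94² + (20−1)·7.78²]/(10+20−2) = 66.7626
t = (78.4 − 68.3)/√[66.7626·(1/10 + 1/20)] = 3.19
df = n₁ + n₂ − 2 = 28
Two-sided p-value ≈ 0.003
Since p ≈ 0.003 < α = 0.05, reject H0; the data support H1.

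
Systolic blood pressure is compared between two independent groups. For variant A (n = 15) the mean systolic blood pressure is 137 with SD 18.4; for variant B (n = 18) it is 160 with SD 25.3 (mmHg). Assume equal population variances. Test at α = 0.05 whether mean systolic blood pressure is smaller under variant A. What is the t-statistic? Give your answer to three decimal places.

Let group 1 = variant A, group 2 = variant B. H0: μ_1 = μ_2; H1: μ_1 < μ_2 (two-sample pooled-variance t-test, left-tailed).
s_p² = [(15−1)·18.4² + (18−1)·25.3²]/(15+18−2) = 503.915
t = (137 − 160)/√[503.915·(1/15 + 1/18)] = -2.931
df = n₁ + n₂ − 2 = 31
p-value = P(T ≤ -2.931) ≈ 0.003
Since p ≈ 0.003 < α = 0.05, reject H0; the evidence is statistically significant.

-2.931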